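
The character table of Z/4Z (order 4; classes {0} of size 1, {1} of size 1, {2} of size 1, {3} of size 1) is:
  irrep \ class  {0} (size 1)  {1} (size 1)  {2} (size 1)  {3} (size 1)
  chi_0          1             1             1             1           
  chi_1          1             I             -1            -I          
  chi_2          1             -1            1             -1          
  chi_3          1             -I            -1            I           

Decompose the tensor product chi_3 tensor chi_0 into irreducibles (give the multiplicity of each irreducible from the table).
chi_3 tensor chi_0 = chi_3 (all other irreducibles have multiplicity 0).

Derivation: The character of a tensor product is the pointwise product (chi_3 * chi_0)(C) = chi_3(C) * chi_0(C):
  {0}: (1)*(1), {1}: (-I)*(1), {2}: (-1)*(1), {3}: (I)*(1)
so (chi_3 * chi_0) takes values
  {0} -> 1, {1} -> -I, {2} -> -1, {3} -> I.
Now take the inner product of this character with each irreducible chi from the table, <chi_3*chi_0, chi> = (1/4) sum_C |C| (chi_3*chi_0)(C) conj(chi(C)):
  <chi_3*chi_0, chi_0> = (1/4)[1*(1)*conj(1) + 1*(-I)*conj(1) + 1*(-1)*conj(1) + 1*(I)*conj(1)]
      = (1/4)[(1) + (-I) + (-1) + (I)] = 0/4 = 0
  <chi_3*chi_0, chi_1> = (1/4)[1*(1)*conj(1) + 1*(-I)*conj(I) + 1*(-1)*conj(-1) + 1*(I)*conj(-I)]
      = (1/4)[(1) + (-1) + (1) + (-1)] = 0/4 = 0
  <chi_3*chi_0, chi_2> = (1/4)[1*(1)*conj(1) + 1*(-I)*conj(-1) + 1*(-1)*conj(1) + 1*(I)*conj(-1)]
      = (1/4)[(1) + (I) + (-1) + (-I)] = 0/4 = 0
  <chi_3*chi_0, chi_3> = (1/4)[1*(1)*conj(1) + 1*(-I)*conj(-I) + 1*(-1)*conj(-1) + 1*(I)*conj(I)]
      = (1/4)[(1) + (1) + (1) + (1)] = 4/4 = 1
(Exp terms are combined using exp(i*s)*conj(exp(i*t)) = exp(i*(s-t)), and sums of them are collapsed using the identity that for every m > 1 the m distinct m-th roots of unity sum to 0, e.g. 1 + exp(2*I*pi/3) + exp(-2*I*pi/3) = 0.)
Hence the multiplicities are chi_3: 1. Dimension check: dim(chi_3)*dim(chi_0) = 1*1 = 1 and sum (mult * dim) = 1*1 = 1.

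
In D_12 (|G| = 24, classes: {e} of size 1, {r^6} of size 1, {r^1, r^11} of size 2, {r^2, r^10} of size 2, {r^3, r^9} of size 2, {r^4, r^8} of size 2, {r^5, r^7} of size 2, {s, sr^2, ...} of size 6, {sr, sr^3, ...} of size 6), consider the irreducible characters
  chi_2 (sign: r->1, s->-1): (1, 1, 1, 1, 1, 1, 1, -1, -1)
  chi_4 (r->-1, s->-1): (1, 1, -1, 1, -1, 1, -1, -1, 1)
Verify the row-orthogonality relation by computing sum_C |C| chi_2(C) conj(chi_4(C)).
Sum = 0; so <chi_2, chi_4> = 0 (distinct irreducibles are orthogonal).

Explanation: Compute term by term over conjugacy classes (|C| * chi_2(C) * conj(chi_4(C))):
  1*(1)*conj(1) + 1*(1)*conj(1) + 2*(1)*conj(-1) + 2*(1)*conj(1) + 2*(1)*conj(-1) + 2*(1)*conj(1) + 2*(1)*conj(-1) + 6*(-1)*conj(-1) + 6*(-1)*conj(1)
  = (1) + (1) + (-2) + (2) + (-2) + (2) + (-2) + (6) + (-6)
  = 0.
Dividing by |G| = 24 gives 0/24 = 0, matching the row-orthogonality relation <chi_2, chi_4> = [chi_2 = chi_4].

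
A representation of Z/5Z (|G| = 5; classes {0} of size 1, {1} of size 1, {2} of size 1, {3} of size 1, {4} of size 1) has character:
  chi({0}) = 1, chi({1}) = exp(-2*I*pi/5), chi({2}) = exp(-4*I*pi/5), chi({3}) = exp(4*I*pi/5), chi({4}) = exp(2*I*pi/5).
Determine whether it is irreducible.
Irreducible: <chi, chi> = 1.

Reasoning: <chi, chi> = (1/|G|) sum_C |C| * |chi(C)|^2 = (1/5)[1*|1|^2 + 1*|exp(-2*I*pi/5)|^2 + 1*|exp(-4*I*pi/5)|^2 + 1*|exp(4*I*pi/5)|^2 + 1*|exp(2*I*pi/5)|^2]
  = (1/5)[(1) + (1) + (1) + (1) + (1)] = 5/5 = 1.
(Exp terms are combined using exp(i*s)*conj(exp(i*t)) = exp(i*(s-t)), and sums of them are collapsed using the identity that for every m > 1 the m distinct m-th roots of unity sum to 0, e.g. 1 + exp(2*I*pi/3) + exp(-2*I*pi/3) = 0.)
A character is irreducible iff <chi, chi> = 1, so this representation is irreducible.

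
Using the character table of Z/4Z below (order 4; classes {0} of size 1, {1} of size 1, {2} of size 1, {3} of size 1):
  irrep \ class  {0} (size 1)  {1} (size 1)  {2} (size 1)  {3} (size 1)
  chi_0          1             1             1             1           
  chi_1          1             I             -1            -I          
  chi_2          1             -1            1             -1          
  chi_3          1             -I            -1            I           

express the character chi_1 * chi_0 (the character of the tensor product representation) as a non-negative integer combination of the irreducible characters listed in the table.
chi_1 tensor chi_0 = chi_1 (all other irreducibles have multiplicity 0).

Derivation: The character of a tensor product is the pointwise product (chi_1 * chi_0)(C) = chi_1(C) * chi_0(C):
  {0}: (1)*(1), {1}: (I)*(1), {2}: (-1)*(1), {3}: (-I)*(1)
so (chi_1 * chi_0) takes values
  {0} -> 1, {1} -> I, {2} -> -1, {3} -> -I.
Now take the inner product of this character with each irreducible chi from the table, <chi_1*chi_0, chi> = (1/4) sum_C |C| (chi_1*chi_0)(C) conj(chi(C)):
  <chi_1*chi_0, chi_0> = (1/4)[1*(1)*conj(1) + 1*(I)*conj(1) + 1*(-1)*conj(1) + 1*(-I)*conj(1)]
      = (1/4)[(1) + (I) + (-1) + (-I)] = 0/4 = 0
  <chi_1*chi_0, chi_1> = (1/4)[1*(1)*conj(1) + 1*(I)*conj(I) + 1*(-1)*conj(-1) + 1*(-I)*conj(-I)]
      = (1/4)[(1) + (1) + (1) + (1)] = 4/4 = 1
  <chi_1*chi_0, chi_2> = (1/4)[1*(1)*conj(1) + 1*(I)*conj(-1) + 1*(-1)*conj(1) + 1*(-I)*conj(-1)]
      = (1/4)[(1) + (-I) + (-1) + (I)] = 0/4 = 0
  <chi_1*chi_0, chi_3> = (1/4)[1*(1)*conj(1) + 1*(I)*conj(-I) + 1*(-1)*conj(-1) + 1*(-I)*conj(I)]
      = (1/4)[(1) + (-1) + (1) + (-1)] = 0/4 = 0
(Exp terms are combined using exp(i*s)*conj(exp(i*t)) = exp(i*(s-t)), and sums of them are collapsed using the identity that for every m > 1 the m distinct m-th roots of unity sum to 0, e.g. 1 + exp(2*I*pi/3) + exp(-2*I*pi/3) = 0.)
Hence the multiplicities are chi_1: 1. Dimension check: dim(chi_1)*dim(chi_0) = 1*1 = 1 and sum (mult * dim) = 1*1 = 1.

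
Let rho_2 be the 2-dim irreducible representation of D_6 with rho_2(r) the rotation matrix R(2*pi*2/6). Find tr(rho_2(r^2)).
chi_{rho_2}(r^2) = 2*cos(2*pi*2*2/6) = -1

Argument: rho_2(r^2) is rotation by angle 2*pi*2*2/6, whose trace is 2*cos(2*pi*2*2/6) = -1.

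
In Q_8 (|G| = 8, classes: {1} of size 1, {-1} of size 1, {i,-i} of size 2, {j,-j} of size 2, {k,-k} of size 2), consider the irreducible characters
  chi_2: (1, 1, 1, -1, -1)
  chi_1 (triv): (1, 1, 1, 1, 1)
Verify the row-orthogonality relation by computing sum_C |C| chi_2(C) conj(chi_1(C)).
Sum = 0; so <chi_2, chi_1> = 0 (distinct irreducibles are orthogonal).

Argument: Compute term by term over conjugacy classes (|C| * chi_2(C) * conj(chi_1(C))):
  1*(1)*conj(1) + 1*(1)*conj(1) + 2*(1)*conj(1) + 2*(-1)*conj(1) + 2*(-1)*conj(1)
  = (1) + (1) + (2) + (-2) + (-2)
  = 0.
Dividing by |G| = 8 gives 0/8 = 0, matching the row-orthogonality relation <chi_2, chi_1> = [chi_2 = chi_1].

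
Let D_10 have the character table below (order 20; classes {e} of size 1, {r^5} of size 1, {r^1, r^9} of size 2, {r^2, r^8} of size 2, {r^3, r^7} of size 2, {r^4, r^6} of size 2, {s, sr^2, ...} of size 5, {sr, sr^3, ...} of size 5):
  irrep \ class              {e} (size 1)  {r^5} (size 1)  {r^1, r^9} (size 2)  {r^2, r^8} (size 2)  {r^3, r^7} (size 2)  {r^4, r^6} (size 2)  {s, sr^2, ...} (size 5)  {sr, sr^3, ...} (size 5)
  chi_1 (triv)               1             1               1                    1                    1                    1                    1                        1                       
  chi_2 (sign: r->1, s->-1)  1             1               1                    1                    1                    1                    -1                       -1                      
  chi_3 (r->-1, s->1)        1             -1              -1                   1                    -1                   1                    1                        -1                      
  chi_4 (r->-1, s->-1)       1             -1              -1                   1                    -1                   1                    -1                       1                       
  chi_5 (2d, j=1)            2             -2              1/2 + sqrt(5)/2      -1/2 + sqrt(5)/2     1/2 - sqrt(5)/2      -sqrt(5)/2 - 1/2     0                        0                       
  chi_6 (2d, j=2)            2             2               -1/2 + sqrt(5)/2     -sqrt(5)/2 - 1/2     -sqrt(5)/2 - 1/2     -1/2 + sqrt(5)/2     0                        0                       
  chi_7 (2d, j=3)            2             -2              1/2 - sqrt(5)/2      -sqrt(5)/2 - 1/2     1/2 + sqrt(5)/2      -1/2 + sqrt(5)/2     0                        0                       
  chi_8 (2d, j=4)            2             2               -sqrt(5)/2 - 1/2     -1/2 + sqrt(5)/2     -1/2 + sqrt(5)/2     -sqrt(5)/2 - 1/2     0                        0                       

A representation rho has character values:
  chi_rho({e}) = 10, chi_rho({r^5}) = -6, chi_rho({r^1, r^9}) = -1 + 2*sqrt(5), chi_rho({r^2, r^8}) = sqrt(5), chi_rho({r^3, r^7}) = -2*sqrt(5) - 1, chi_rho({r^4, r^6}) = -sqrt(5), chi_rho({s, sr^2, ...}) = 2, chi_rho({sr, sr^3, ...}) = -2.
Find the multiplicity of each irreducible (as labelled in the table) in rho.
Multiplicities: chi_1: 0, chi_2: 0, chi_3: 2, chi_4: 0, chi_5: 3, chi_6: 1, chi_7: 0, chi_8: 0.

Explanation: Use <chi_rho, chi> = (1/|G|) sum_C |C| * chi_rho(C) * conj(chi(C)) with |G| = 20 for each irreducible chi in the table:
  <chi_rho, chi_1> = (1/20)[1*(10)*conj(1) + 1*(-6)*conj(1) + 2*(-1 + 2*sqrt(5))*conj(1) + 2*(sqrt(5))*conj(1) + 2*(-2*sqrt(5) - 1)*conj(1) + 2*(-sqrt(5))*conj(1) + 5*(2)*conj(1) + 5*(-2)*conj(1)]
      = (1/20)[(10) + (-6) + (-2 + 4*sqrt(5)) + (2*sqrt(5)) + (-4*sqrt(5) - 2) + (-2*sqrt(5)) + (10) + (-10)] = 0/20 = 0
  <chi_rho, chi_2> = (1/20)[1*(10)*conj(1) + 1*(-6)*conj(1) + 2*(-1 + 2*sqrt(5))*conj(1) + 2*(sqrt(5))*conj(1) + 2*(-2*sqrt(5) - 1)*conj(1) + 2*(-sqrt(5))*conj(1) + 5*(2)*conj(-1) + 5*(-2)*conj(-1)]
      = (1/20)[(10) + (-6) + (-2 + 4*sqrt(5)) + (2*sqrt(5)) + (-4*sqrt(5) - 2) + (-2*sqrt(5)) + (-10) + (10)] = 0/20 = 0
  <chi_rho, chi_3> = (1/20)[1*(10)*conj(1) + 1*(-6)*conj(-1) + 2*(-1 + 2*sqrt(5))*conj(-1) + 2*(sqrt(5))*conj(1) + 2*(-2*sqrt(5) - 1)*conj(-1) + 2*(-sqrt(5))*conj(1) + 5*(2)*conj(1) + 5*(-2)*conj(-1)]
      = (1/20)[(10) + (6) + (2 - 4*sqrt(5)) + (2*sqrt(5)) + (2 + 4*sqrt(5)) + (-2*sqrt(5)) + (10) + (10)] = 40/20 = 2
  <chi_rho, chi_4> = (1/20)[1*(10)*conj(1) + 1*(-6)*conj(-1) + 2*(-1 + 2*sqrt(5))*conj(-1) + 2*(sqrt(5))*conj(1) + 2*(-2*sqrt(5) - 1)*conj(-1) + 2*(-sqrt(5))*conj(1) + 5*(2)*conj(-1) + 5*(-2)*conj(1)]
      = (1/20)[(10) + (6) + (2 - 4*sqrt(5)) + (2*sqrt(5)) + (2 + 4*sqrt(5)) + (-2*sqrt(5)) + (-10) + (-10)] = 0/20 = 0
  <chi_rho, chi_5> = (1/20)[1*(10)*conj(2) + 1*(-6)*conj(-2) + 2*(-1 + 2*sqrt(5))*conj(1/2 + sqrt(5)/2) + 2*(sqrt(5))*conj(-1/2 + sqrt(5)/2) + 2*(-2*sqrt(5) - 1)*conj(1/2 - sqrt(5)/2) + 2*(-sqrt(5))*conj(-sqrt(5)/2 - 1/2) + 5*(2)*conj(0) + 5*(-2)*conj(0)]
      = (1/20)[(20) + (12) + (sqrt(5) + 9) + (5 - sqrt(5)) + (9 - sqrt(5)) + (sqrt(5) + 5) + (0) + (0)] = 60/20 = 3
  <chi_rho, chi_6> = (1/20)[1*(10)*conj(2) + 1*(-6)*conj(2) + 2*(-1 + 2*sqrt(5))*conj(-1/2 + sqrt(5)/2) + 2*(sqrt(5))*conj(-sqrt(5)/2 - 1/2) + 2*(-2*sqrt(5) - 1)*conj(-sqrt(5)/2 - 1/2) + 2*(-sqrt(5))*conj(-1/2 + sqrt(5)/2) + 5*(2)*conj(0) + 5*(-2)*conj(0)]
      = (1/20)[(20) + (-12) + (11 - 3*sqrt(5)) + (-5 - sqrt(5)) + (3*sqrt(5) + 11) + (-5 + sqrt(5)) + (0) + (0)] = 20/20 = 1
  <chi_rho, chi_7> = (1/20)[1*(10)*conj(2) + 1*(-6)*conj(-2) + 2*(-1 + 2*sqrt(5))*conj(1/2 - sqrt(5)/2) + 2*(sqrt(5))*conj(-sqrt(5)/2 - 1/2) + 2*(-2*sqrt(5) - 1)*conj(1/2 + sqrt(5)/2) + 2*(-sqrt(5))*conj(-1/2 + sqrt(5)/2) + 5*(2)*conj(0) + 5*(-2)*conj(0)]
      = (1/20)[(20) + (12) + (-11 + 3*sqrt(5)) + (-5 - sqrt(5)) + (-11 - 3*sqrt(5)) + (-5 + sqrt(5)) + (0) + (0)] = 0/20 = 0
  <chi_rho, chi_8> = (1/20)[1*(10)*conj(2) + 1*(-6)*conj(2) + 2*(-1 + 2*sqrt(5))*conj(-sqrt(5)/2 - 1/2) + 2*(sqrt(5))*conj(-1/2 + sqrt(5)/2) + 2*(-2*sqrt(5) - 1)*conj(-1/2 + sqrt(5)/2) + 2*(-sqrt(5))*conj(-sqrt(5)/2 - 1/2) + 5*(2)*conj(0) + 5*(-2)*conj(0)]
      = (1/20)[(20) + (-12) + (-9 - sqrt(5)) + (5 - sqrt(5)) + (-9 + sqrt(5)) + (sqrt(5) + 5) + (0) + (0)] = 0/20 = 0
Dimension check: dim(rho) = sum (mult * dim) = 0*1 + 0*1 + 2*1 + 0*1 + 3*2 + 1*2 + 0*2 + 0*2 = 10 = chi_rho(e) = 10.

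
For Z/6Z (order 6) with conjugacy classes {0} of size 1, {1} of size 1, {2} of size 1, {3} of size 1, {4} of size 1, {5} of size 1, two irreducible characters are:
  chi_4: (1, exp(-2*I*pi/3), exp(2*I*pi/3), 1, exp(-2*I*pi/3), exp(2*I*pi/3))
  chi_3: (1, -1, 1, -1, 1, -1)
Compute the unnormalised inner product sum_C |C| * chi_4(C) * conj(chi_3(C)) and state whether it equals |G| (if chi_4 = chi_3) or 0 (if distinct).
Sum = 0; so <chi_4, chi_3> = 0 (distinct irreducibles are orthogonal).

Argument: Compute term by term over conjugacy classes (|C| * chi_4(C) * conj(chi_3(C))):
  1*(1)*conj(1) + 1*(exp(-2*I*pi/3))*conj(-1) + 1*(exp(2*I*pi/3))*conj(1) + 1*(1)*conj(-1) + 1*(exp(-2*I*pi/3))*conj(1) + 1*(exp(2*I*pi/3))*conj(-1)
  = (1) + (-exp(-2*I*pi/3)) + (exp(2*I*pi/3)) + (-1) + (exp(-2*I*pi/3)) + (-exp(2*I*pi/3))
  = 0.
(Exp terms are combined using exp(i*s)*conj(exp(i*t)) = exp(i*(s-t)), and sums of them are collapsed using the identity that for every m > 1 the m distinct m-th roots of unity sum to 0, e.g. 1 + exp(2*I*pi/3) + exp(-2*I*pi/3) = 0.)
Dividing by |G| = 6 gives 0/6 = 0, matching the row-orthogonality relation <chi_4, chi_3> = [chi_4 = chi_3].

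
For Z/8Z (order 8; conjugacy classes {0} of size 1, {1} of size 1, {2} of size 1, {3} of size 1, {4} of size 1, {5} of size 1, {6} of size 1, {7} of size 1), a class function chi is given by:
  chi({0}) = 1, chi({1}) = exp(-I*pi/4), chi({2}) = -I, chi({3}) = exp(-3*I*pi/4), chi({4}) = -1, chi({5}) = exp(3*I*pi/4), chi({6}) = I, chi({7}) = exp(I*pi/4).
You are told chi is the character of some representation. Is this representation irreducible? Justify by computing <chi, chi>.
Irreducible: <chi, chi> = 1.

Reasoning: <chi, chi> = (1/|G|) sum_C |C| * |chi(C)|^2 = (1/8)[1*|1|^2 + 1*|exp(-I*pi/4)|^2 + 1*|-I|^2 + 1*|exp(-3*I*pi/4)|^2 + 1*|-1|^2 + 1*|exp(3*I*pi/4)|^2 + 1*|I|^2 + 1*|exp(I*pi/4)|^2]
  = (1/8)[(1) + (1) + (1) + (1) + (1) + (1) + (1) + (1)] = 8/8 = 1.
(Exp terms are combined using exp(i*s)*conj(exp(i*t)) = exp(i*(s-t)), and sums of them are collapsed using the identity that for every m > 1 the m distinct m-th roots of unity sum to 0, e.g. 1 + exp(2*I*pi/3) + exp(-2*I*pi/3) = 0.)
A character is irreducible iff <chi, chi> = 1, so this representation is irreducible.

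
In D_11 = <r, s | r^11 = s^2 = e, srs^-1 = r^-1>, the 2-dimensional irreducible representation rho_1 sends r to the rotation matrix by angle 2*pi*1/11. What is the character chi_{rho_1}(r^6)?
chi_{rho_1}(r^6) = 2*cos(2*pi*1*6/11) = -2*cos(pi/11)

Working: rho_1(r^6) is rotation by angle 2*pi*1*6/11, whose trace is 2*cos(2*pi*1*6/11) = -2*cos(pi/11).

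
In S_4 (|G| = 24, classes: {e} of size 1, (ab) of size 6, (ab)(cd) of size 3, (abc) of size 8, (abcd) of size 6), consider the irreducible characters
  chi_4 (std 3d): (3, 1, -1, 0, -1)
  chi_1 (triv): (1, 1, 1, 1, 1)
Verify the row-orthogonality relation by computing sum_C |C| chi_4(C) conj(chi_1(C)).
Sum = 0; so <chi_4, chi_1> = 0 (distinct irreducibles are orthogonal).

Solution. Compute term by term over conjugacy classes (|C| * chi_4(C) * conj(chi_1(C))):
  1*(3)*conj(1) + 6*(1)*conj(1) + 3*(-1)*conj(1) + 8*(0)*conj(1) + 6*(-1)*conj(1)
  = (3) + (6) + (-3) + (0) + (-6)
  = 0.
Dividing by |G| = 24 gives 0/24 = 0, matching the row-orthogonality relation <chi_4, chi_1> = [chi_4 = chi_1].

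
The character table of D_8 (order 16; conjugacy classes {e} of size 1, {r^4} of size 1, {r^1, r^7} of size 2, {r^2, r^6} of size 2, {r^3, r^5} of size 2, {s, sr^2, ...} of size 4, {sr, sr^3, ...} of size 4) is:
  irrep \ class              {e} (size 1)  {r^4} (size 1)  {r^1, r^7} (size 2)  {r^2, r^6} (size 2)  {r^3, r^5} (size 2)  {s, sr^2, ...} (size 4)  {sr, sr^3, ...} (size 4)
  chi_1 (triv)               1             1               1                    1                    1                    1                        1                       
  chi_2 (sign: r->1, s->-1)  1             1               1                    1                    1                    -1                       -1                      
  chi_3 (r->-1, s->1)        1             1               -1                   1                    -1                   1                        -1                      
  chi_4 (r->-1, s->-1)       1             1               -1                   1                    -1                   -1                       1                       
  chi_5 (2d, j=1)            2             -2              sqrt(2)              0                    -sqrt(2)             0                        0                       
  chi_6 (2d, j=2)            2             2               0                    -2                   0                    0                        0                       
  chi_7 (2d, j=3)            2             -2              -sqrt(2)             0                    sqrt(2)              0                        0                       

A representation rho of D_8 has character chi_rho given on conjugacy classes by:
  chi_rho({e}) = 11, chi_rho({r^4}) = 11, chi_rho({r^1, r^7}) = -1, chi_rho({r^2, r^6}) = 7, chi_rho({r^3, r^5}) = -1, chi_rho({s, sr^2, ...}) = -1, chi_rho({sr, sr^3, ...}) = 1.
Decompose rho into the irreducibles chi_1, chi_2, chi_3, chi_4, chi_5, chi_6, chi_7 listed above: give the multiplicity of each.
Multiplicities: chi_1: 2, chi_2: 2, chi_3: 2, chi_4: 3, chi_5: 0, chi_6: 1, chi_7: 0.

Why: Use <chi_rho, chi> = (1/|G|) sum_C |C| * chi_rho(C) * conj(chi(C)) with |G| = 16 for each irreducible chi in the table:
  <chi_rho, chi_1> = (1/16)[1*(11)*conj(1) + 1*(11)*conj(1) + 2*(-1)*conj(1) + 2*(7)*conj(1) + 2*(-1)*conj(1) + 4*(-1)*conj(1) + 4*(1)*conj(1)]
      = (1/16)[(11) + (11) + (-2) + (14) + (-2) + (-4) + (4)] = 32/16 = 2
  <chi_rho, chi_2> = (1/16)[1*(11)*conj(1) + 1*(11)*conj(1) + 2*(-1)*conj(1) + 2*(7)*conj(1) + 2*(-1)*conj(1) + 4*(-1)*conj(-1) + 4*(1)*conj(-1)]
      = (1/16)[(11) + (11) + (-2) + (14) + (-2) + (4) + (-4)] = 32/16 = 2
  <chi_rho, chi_3> = (1/16)[1*(11)*conj(1) + 1*(11)*conj(1) + 2*(-1)*conj(-1) + 2*(7)*conj(1) + 2*(-1)*conj(-1) + 4*(-1)*conj(1) + 4*(1)*conj(-1)]
      = (1/16)[(11) + (11) + (2) + (14) + (2) + (-4) + (-4)] = 32/16 = 2
  <chi_rho, chi_4> = (1/16)[1*(11)*conj(1) + 1*(11)*conj(1) + 2*(-1)*conj(-1) + 2*(7)*conj(1) + 2*(-1)*conj(-1) + 4*(-1)*conj(-1) + 4*(1)*conj(1)]
      = (1/16)[(11) + (11) + (2) + (14) + (2) + (4) + (4)] = 48/16 = 3
  <chi_rho, chi_5> = (1/16)[1*(11)*conj(2) + 1*(11)*conj(-2) + 2*(-1)*conj(sqrt(2)) + 2*(7)*conj(0) + 2*(-1)*conj(-sqrt(2)) + 4*(-1)*conj(0) + 4*(1)*conj(0)]
      = (1/16)[(22) + (-22) + (-2*sqrt(2)) + (0) + (2*sqrt(2)) + (0) + (0)] = 0/16 = 0
  <chi_rho, chi_6> = (1/16)[1*(11)*conj(2) + 1*(11)*conj(2) + 2*(-1)*conj(0) + 2*(7)*conj(-2) + 2*(-1)*conj(0) + 4*(-1)*conj(0) + 4*(1)*conj(0)]
      = (1/16)[(22) + (22) + (0) + (-28) + (0) + (0) + (0)] = 16/16 = 1
  <chi_rho, chi_7> = (1/16)[1*(11)*conj(2) + 1*(11)*conj(-2) + 2*(-1)*conj(-sqrt(2)) + 2*(7)*conj(0) + 2*(-1)*conj(sqrt(2)) + 4*(-1)*conj(0) + 4*(1)*conj(0)]
      = (1/16)[(22) + (-22) + (2*sqrt(2)) + (0) + (-2*sqrt(2)) + (0) + (0)] = 0/16 = 0
Dimension check: dim(rho) = sum (mult * dim) = 2*1 + 2*1 + 2*1 + 3*1 + 0*2 + 1*2 + 0*2 = 11 = chi_rho(e) = 11.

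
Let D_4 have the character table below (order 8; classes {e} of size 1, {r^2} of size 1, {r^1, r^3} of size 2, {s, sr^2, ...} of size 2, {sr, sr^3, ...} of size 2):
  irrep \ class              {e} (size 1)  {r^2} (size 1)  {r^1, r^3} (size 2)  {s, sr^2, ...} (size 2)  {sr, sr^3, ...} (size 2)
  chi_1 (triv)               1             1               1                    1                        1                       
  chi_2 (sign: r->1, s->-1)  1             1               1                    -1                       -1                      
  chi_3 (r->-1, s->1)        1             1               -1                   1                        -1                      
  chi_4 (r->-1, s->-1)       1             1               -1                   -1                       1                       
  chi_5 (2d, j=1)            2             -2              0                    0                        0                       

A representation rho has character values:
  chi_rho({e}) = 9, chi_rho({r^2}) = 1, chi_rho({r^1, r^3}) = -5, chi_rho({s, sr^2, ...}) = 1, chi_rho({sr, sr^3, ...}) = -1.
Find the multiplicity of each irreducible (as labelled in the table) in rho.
Multiplicities: chi_1: 0, chi_2: 0, chi_3: 3, chi_4: 2, chi_5: 2.

Explanation: Use <chi_rho, chi> = (1/|G|) sum_C |C| * chi_rho(C) * conj(chi(C)) with |G| = 8 for each irreducible chi in the table:
  <chi_rho, chi_1> = (1/8)[1*(9)*conj(1) + 1*(1)*conj(1) + 2*(-5)*conj(1) + 2*(1)*conj(1) + 2*(-1)*conj(1)]
      = (1/8)[(9) + (1) + (-10) + (2) + (-2)] = 0/8 = 0
  <chi_rho, chi_2> = (1/8)[1*(9)*conj(1) + 1*(1)*conj(1) + 2*(-5)*conj(1) + 2*(1)*conj(-1) + 2*(-1)*conj(-1)]
      = (1/8)[(9) + (1) + (-10) + (-2) + (2)] = 0/8 = 0
  <chi_rho, chi_3> = (1/8)[1*(9)*conj(1) + 1*(1)*conj(1) + 2*(-5)*conj(-1) + 2*(1)*conj(1) + 2*(-1)*conj(-1)]
      = (1/8)[(9) + (1) + (10) + (2) + (2)] = 24/8 = 3
  <chi_rho, chi_4> = (1/8)[1*(9)*conj(1) + 1*(1)*conj(1) + 2*(-5)*conj(-1) + 2*(1)*conj(-1) + 2*(-1)*conj(1)]
      = (1/8)[(9) + (1) + (10) + (-2) + (-2)] = 16/8 = 2
  <chi_rho, chi_5> = (1/8)[1*(9)*conj(2) + 1*(1)*conj(-2) + 2*(-5)*conj(0) + 2*(1)*conj(0) + 2*(-1)*conj(0)]
      = (1/8)[(18) + (-2) + (0) + (0) + (0)] = 16/8 = 2
Dimension check: dim(rho) = sum (mult * dim) = 0*1 + 0*1 + 3*1 + 2*1 + 2*2 = 9 = chi_rho(e) = 9.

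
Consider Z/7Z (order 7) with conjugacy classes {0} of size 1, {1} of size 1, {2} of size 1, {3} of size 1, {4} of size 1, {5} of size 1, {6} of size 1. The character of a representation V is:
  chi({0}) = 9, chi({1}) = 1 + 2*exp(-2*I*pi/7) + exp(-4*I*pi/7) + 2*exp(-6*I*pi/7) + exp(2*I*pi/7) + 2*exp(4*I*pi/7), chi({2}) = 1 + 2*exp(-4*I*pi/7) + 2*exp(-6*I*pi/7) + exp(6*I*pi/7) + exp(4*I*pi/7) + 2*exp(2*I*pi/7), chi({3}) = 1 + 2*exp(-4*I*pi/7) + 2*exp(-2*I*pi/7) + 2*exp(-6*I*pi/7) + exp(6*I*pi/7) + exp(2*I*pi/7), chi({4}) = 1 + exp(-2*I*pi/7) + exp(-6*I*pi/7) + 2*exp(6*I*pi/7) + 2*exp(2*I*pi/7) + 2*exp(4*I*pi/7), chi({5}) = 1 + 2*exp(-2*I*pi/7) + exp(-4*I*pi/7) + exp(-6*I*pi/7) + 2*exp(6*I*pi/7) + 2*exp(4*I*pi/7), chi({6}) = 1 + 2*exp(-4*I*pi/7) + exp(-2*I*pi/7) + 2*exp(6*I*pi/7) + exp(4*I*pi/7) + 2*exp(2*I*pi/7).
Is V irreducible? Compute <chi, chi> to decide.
Not irreducible (reducible): <chi, chi> = 15 > 1.

Why: <chi, chi> = (1/|G|) sum_C |C| * |chi(C)|^2 = (1/7)[1*|9|^2 + 1*|1 + 2*exp(-2*I*pi/7) + exp(-4*I*pi/7) + 2*exp(-6*I*pi/7) + exp(2*I*pi/7) + 2*exp(4*I*pi/7)|^2 + 1*|1 + 2*exp(-4*I*pi/7) + 2*exp(-6*I*pi/7) + exp(6*I*pi/7) + exp(4*I*pi/7) + 2*exp(2*I*pi/7)|^2 + 1*|1 + 2*exp(-4*I*pi/7) + 2*exp(-2*I*pi/7) + 2*exp(-6*I*pi/7) + exp(6*I*pi/7) + exp(2*I*pi/7)|^2 + 1*|1 + exp(-2*I*pi/7) + exp(-6*I*pi/7) + 2*exp(6*I*pi/7) + 2*exp(2*I*pi/7) + 2*exp(4*I*pi/7)|^2 + 1*|1 + 2*exp(-2*I*pi/7) + exp(-4*I*pi/7) + exp(-6*I*pi/7) + 2*exp(6*I*pi/7) + 2*exp(4*I*pi/7)|^2 + 1*|1 + 2*exp(-4*I*pi/7) + exp(-2*I*pi/7) + 2*exp(6*I*pi/7) + exp(4*I*pi/7) + 2*exp(2*I*pi/7)|^2]
  = (1/7)[(81) + (15 + 13*exp(-4*I*pi/7) + 9*exp(-2*I*pi/7) + 11*exp(-6*I*pi/7) + 11*exp(6*I*pi/7) + 9*exp(2*I*pi/7) + 13*exp(4*I*pi/7)) + (15 + 9*exp(-4*I*pi/7) + 11*exp(-2*I*pi/7) + 13*exp(-6*I*pi/7) + 13*exp(6*I*pi/7) + 11*exp(2*I*pi/7) + 9*exp(4*I*pi/7)) + (15 + 11*exp(-4*I*pi/7) + 13*exp(-2*I*pi/7) + 9*exp(-6*I*pi/7) + 9*exp(6*I*pi/7) + 13*exp(2*I*pi/7) + 11*exp(4*I*pi/7)) + (15 + 11*exp(-4*I*pi/7) + 13*exp(-2*I*pi/7) + 9*exp(-6*I*pi/7) + 9*exp(6*I*pi/7) + 13*exp(2*I*pi/7) + 11*exp(4*I*pi/7)) + (15 + 9*exp(-4*I*pi/7) + 11*exp(-2*I*pi/7) + 13*exp(-6*I*pi/7) + 13*exp(6*I*pi/7) + 11*exp(2*I*pi/7) + 9*exp(4*I*pi/7)) + (15 + 13*exp(-4*I*pi/7) + 9*exp(-2*I*pi/7) + 11*exp(-6*I*pi/7) + 11*exp(6*I*pi/7) + 9*exp(2*I*pi/7) + 13*exp(4*I*pi/7))] = 105/7 = 15.
(Exp terms are combined using exp(i*s)*conj(exp(i*t)) = exp(i*(s-t)), and sums of them are collapsed using the identity that for every m > 1 the m distinct m-th roots of unity sum to 0, e.g. 1 + exp(2*I*pi/3) + exp(-2*I*pi/3) = 0.)
A character is irreducible iff <chi, chi> = 1, so this representation is reducible.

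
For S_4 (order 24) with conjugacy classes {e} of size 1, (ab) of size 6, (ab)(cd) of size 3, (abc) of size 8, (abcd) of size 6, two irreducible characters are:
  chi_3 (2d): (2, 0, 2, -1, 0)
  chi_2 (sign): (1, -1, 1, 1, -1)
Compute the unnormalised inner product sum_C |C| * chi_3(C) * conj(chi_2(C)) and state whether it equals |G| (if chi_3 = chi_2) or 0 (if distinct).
Sum = 0; so <chi_3, chi_2> = 0 (distinct irreducibles are orthogonal).

Proof sketch: Compute term by term over conjugacy classes (|C| * chi_3(C) * conj(chi_2(C))):
  1*(2)*conj(1) + 6*(0)*conj(-1) + 3*(2)*conj(1) + 8*(-1)*conj(1) + 6*(0)*conj(-1)
  = (2) + (0) + (6) + (-8) + (0)
  = 0.
Dividing by |G| = 24 gives 0/24 = 0, matching the row-orthogonality relation <chi_3, chi_2> = [chi_3 = chi_2].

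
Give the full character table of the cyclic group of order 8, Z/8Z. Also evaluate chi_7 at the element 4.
Character table of Z/8Z (irreps indexed chi_0,...,chi_7 with chi_k(m) = zeta_8^(k*m), zeta_8 = exp(2*pi*i/8)):
  irrep \ class  {0} (size 1)  {1} (size 1)    {2} (size 1)  {3} (size 1)    {4} (size 1)  {5} (size 1)    {6} (size 1)  {7} (size 1)  
  chi_0          1             1               1             1               1             1               1             1             
  chi_1          1             exp(I*pi/4)     I             exp(3*I*pi/4)   -1            exp(-3*I*pi/4)  -I            exp(-I*pi/4)  
  chi_2          1             I               -1            -I              1             I               -1            -I            
  chi_3          1             exp(3*I*pi/4)   -I            exp(I*pi/4)     -1            exp(-I*pi/4)    I             exp(-3*I*pi/4)
  chi_4          1             -1              1             -1              1             -1              1             -1            
  chi_5          1             exp(-3*I*pi/4)  I             exp(-I*pi/4)    -1            exp(I*pi/4)     -I            exp(3*I*pi/4) 
  chi_6          1             -I              -1            I               1             -I              -1            I             
  chi_7          1             exp(-I*pi/4)    -I            exp(-3*I*pi/4)  -1            exp(3*I*pi/4)   I             exp(I*pi/4)   

Spot check: chi_7(4) = zeta_8^(7*4) = zeta_8^28 = -1.

Explanation: Z/8Z is abelian, so all 8 irreducible complex representations are 1-dimensional. They are given by chi_k(m) = zeta_8^(k*m) for k = 0,...,7. Row orthogonality: sum_m chi_k(m) conj(chi_l(m)) = 8 * [k = l].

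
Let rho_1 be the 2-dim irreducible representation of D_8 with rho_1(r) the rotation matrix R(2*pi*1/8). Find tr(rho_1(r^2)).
chi_{rho_1}(r^2) = 2*cos(2*pi*1*2/8) = 0

Solution. rho_1(r^2) is rotation by angle 2*pi*1*2/8, whose trace is 2*cos(2*pi*1*2/8) = 0.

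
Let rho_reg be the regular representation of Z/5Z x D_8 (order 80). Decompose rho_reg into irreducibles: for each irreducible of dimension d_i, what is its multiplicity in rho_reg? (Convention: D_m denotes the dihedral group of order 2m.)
Each irreducible V_i of dimension d_i appears with multiplicity d_i, i.e. rho_reg = (direct sum over all irreducibles V_i) d_i V_i. The irreducible dimensions for Z/5Z x D_8 are 1, 1, 1, 1, 1, 1, 1, 1, 1, 1, 1, 1, 1, 1, 1, 1, 1, 1, 1, 1, 2, 2, 2, 2, 2, 2, 2, 2, 2, 2, 2, 2, 2, 2, 2: 20 irreducibles of dimension 1, each with multiplicity 1; 15 irreducibles of dimension 2, each with multiplicity 2. Total dimension 20*1*1 + 15*2*2 = 80 = |G|.

Solution. General theorem: in the regular representation of a finite group G, each irreducible appears with multiplicity equal to its dimension. Check: dim(rho_reg) = sum d_i^2 = 1 + 1 + 1 + 1 + 1 + 1 + 1 + 1 + 1 + 1 + 1 + 1 + 1 + 1 + 1 + 1 + 1 + 1 + 1 + 1 + 4 + 4 + 4 + 4 + 4 + 4 + 4 + 4 + 4 + 4 + 4 + 4 + 4 + 4 + 4 = 80 = |G|.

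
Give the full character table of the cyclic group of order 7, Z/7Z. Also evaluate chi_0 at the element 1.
Character table of Z/7Z (irreps indexed chi_0,...,chi_6 with chi_k(m) = zeta_7^(k*m), zeta_7 = exp(2*pi*i/7)):
  irrep \ class  {0} (size 1)  {1} (size 1)    {2} (size 1)    {3} (size 1)    {4} (size 1)    {5} (size 1)    {6} (size 1)  
  chi_0          1             1               1               1               1               1               1             
  chi_1          1             exp(2*I*pi/7)   exp(4*I*pi/7)   exp(6*I*pi/7)   exp(-6*I*pi/7)  exp(-4*I*pi/7)  exp(-2*I*pi/7)
  chi_2          1             exp(4*I*pi/7)   exp(-6*I*pi/7)  exp(-2*I*pi/7)  exp(2*I*pi/7)   exp(6*I*pi/7)   exp(-4*I*pi/7)
  chi_3          1             exp(6*I*pi/7)   exp(-2*I*pi/7)  exp(4*I*pi/7)   exp(-4*I*pi/7)  exp(2*I*pi/7)   exp(-6*I*pi/7)
  chi_4          1             exp(-6*I*pi/7)  exp(2*I*pi/7)   exp(-4*I*pi/7)  exp(4*I*pi/7)   exp(-2*I*pi/7)  exp(6*I*pi/7) 
  chi_5          1             exp(-4*I*pi/7)  exp(6*I*pi/7)   exp(2*I*pi/7)   exp(-2*I*pi/7)  exp(-6*I*pi/7)  exp(4*I*pi/7) 
  chi_6          1             exp(-2*I*pi/7)  exp(-4*I*pi/7)  exp(-6*I*pi/7)  exp(6*I*pi/7)   exp(4*I*pi/7)   exp(2*I*pi/7) 

Spot check: chi_0(1) = zeta_7^(0*1) = zeta_7^0 = 1.

Details: Z/7Z is abelian, so all 7 irreducible complex representations are 1-dimensional. They are given by chi_k(m) = zeta_7^(k*m) for k = 0,...,6. Row orthogonality: sum_m chi_k(m) conj(chi_l(m)) = 7 * [k = l].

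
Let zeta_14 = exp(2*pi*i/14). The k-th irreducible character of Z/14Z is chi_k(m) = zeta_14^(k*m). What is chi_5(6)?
chi_5(6) = zeta_14^30 = exp(2*I*pi/7)

Proof sketch: chi_5(6) = zeta_14^(5*6) = zeta_14^30. Since zeta_14^14 = 1, this equals zeta_14^2 = exp(2*pi*i*2/14) = exp(2*I*pi/7).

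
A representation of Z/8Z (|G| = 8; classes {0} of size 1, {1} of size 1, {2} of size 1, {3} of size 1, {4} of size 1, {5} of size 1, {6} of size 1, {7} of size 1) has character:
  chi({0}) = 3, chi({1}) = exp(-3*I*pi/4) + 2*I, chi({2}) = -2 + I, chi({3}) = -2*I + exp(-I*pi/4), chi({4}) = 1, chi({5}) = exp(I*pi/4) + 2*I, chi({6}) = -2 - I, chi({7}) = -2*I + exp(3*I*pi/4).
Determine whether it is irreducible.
Not irreducible (reducible): <chi, chi> = 5 > 1.

Derivation: <chi, chi> = (1/|G|) sum_C |C| * |chi(C)|^2 = (1/8)[1*|3|^2 + 1*|exp(-3*I*pi/4) + 2*I|^2 + 1*|-2 + I|^2 + 1*|-2*I + exp(-I*pi/4)|^2 + 1*|1|^2 + 1*|exp(I*pi/4) + 2*I|^2 + 1*|-2 - I|^2 + 1*|-2*I + exp(3*I*pi/4)|^2]
  = (1/8)[(9) + (5 + 2*exp(-3*I*pi/4) - 2*exp(-I*pi/4)) + (5) + (5 - 2*exp(3*I*pi/4) + 2*exp(I*pi/4)) + (1) + (5 - 2*exp(3*I*pi/4) + 2*exp(I*pi/4)) + (5) + (5 + 2*exp(-3*I*pi/4) - 2*exp(-I*pi/4))] = 40/8 = 5.
(Exp terms are combined using exp(i*s)*conj(exp(i*t)) = exp(i*(s-t)), and sums of them are collapsed using the identity that for every m > 1 the m distinct m-th roots of unity sum to 0, e.g. 1 + exp(2*I*pi/3) + exp(-2*I*pi/3) = 0.)
A character is irreducible iff <chi, chi> = 1, so this representation is reducible.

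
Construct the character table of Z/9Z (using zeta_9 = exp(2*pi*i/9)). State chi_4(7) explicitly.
Character table of Z/9Z (irreps indexed chi_0,...,chi_8 with chi_k(m) = zeta_9^(k*m), zeta_9 = exp(2*pi*i/9)):
  irrep \ class  {0} (size 1)  {1} (size 1)    {2} (size 1)    {3} (size 1)    {4} (size 1)    {5} (size 1)    {6} (size 1)    {7} (size 1)    {8} (size 1)  
  chi_0          1             1               1               1               1               1               1               1               1             
  chi_1          1             exp(2*I*pi/9)   exp(4*I*pi/9)   exp(2*I*pi/3)   exp(8*I*pi/9)   exp(-8*I*pi/9)  exp(-2*I*pi/3)  exp(-4*I*pi/9)  exp(-2*I*pi/9)
  chi_2          1             exp(4*I*pi/9)   exp(8*I*pi/9)   exp(-2*I*pi/3)  exp(-2*I*pi/9)  exp(2*I*pi/9)   exp(2*I*pi/3)   exp(-8*I*pi/9)  exp(-4*I*pi/9)
  chi_3          1             exp(2*I*pi/3)   exp(-2*I*pi/3)  1               exp(2*I*pi/3)   exp(-2*I*pi/3)  1               exp(2*I*pi/3)   exp(-2*I*pi/3)
  chi_4          1             exp(8*I*pi/9)   exp(-2*I*pi/9)  exp(2*I*pi/3)   exp(-4*I*pi/9)  exp(4*I*pi/9)   exp(-2*I*pi/3)  exp(2*I*pi/9)   exp(-8*I*pi/9)
  chi_5          1             exp(-8*I*pi/9)  exp(2*I*pi/9)   exp(-2*I*pi/3)  exp(4*I*pi/9)   exp(-4*I*pi/9)  exp(2*I*pi/3)   exp(-2*I*pi/9)  exp(8*I*pi/9) 
  chi_6          1             exp(-2*I*pi/3)  exp(2*I*pi/3)   1               exp(-2*I*pi/3)  exp(2*I*pi/3)   1               exp(-2*I*pi/3)  exp(2*I*pi/3) 
  chi_7          1             exp(-4*I*pi/9)  exp(-8*I*pi/9)  exp(2*I*pi/3)   exp(2*I*pi/9)   exp(-2*I*pi/9)  exp(-2*I*pi/3)  exp(8*I*pi/9)   exp(4*I*pi/9) 
  chi_8          1             exp(-2*I*pi/9)  exp(-4*I*pi/9)  exp(-2*I*pi/3)  exp(-8*I*pi/9)  exp(8*I*pi/9)   exp(2*I*pi/3)   exp(4*I*pi/9)   exp(2*I*pi/9) 

Spot check: chi_4(7) = zeta_9^(4*7) = zeta_9^28 = exp(2*I*pi/9).

Solution. Z/9Z is abelian, so all 9 irreducible complex representations are 1-dimensional. They are given by chi_k(m) = zeta_9^(k*m) for k = 0,...,8. Row orthogonality: sum_m chi_k(m) conj(chi_l(m)) = 9 * [k = l].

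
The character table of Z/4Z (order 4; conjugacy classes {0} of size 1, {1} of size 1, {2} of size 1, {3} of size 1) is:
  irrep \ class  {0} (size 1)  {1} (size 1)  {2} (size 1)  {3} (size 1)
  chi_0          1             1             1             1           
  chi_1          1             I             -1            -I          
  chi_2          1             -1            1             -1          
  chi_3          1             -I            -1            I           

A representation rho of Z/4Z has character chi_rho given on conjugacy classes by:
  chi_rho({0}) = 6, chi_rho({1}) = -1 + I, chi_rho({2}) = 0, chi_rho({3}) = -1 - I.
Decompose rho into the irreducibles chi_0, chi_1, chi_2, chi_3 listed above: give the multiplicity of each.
Multiplicities: chi_0: 1, chi_1: 2, chi_2: 2, chi_3: 1.

Proof sketch: Use <chi_rho, chi> = (1/|G|) sum_C |C| * chi_rho(C) * conj(chi(C)) with |G| = 4 for each irreducible chi in the table:
  <chi_rho, chi_0> = (1/4)[1*(6)*conj(1) + 1*(-1 + I)*conj(1) + 1*(0)*conj(1) + 1*(-1 - I)*conj(1)]
      = (1/4)[(6) + (-1 + I) + (0) + (-1 - I)] = 4/4 = 1
  <chi_rho, chi_1> = (1/4)[1*(6)*conj(1) + 1*(-1 + I)*conj(I) + 1*(0)*conj(-1) + 1*(-1 - I)*conj(-I)]
      = (1/4)[(6) + (1 + I) + (0) + (1 - I)] = 8/4 = 2
  <chi_rho, chi_2> = (1/4)[1*(6)*conj(1) + 1*(-1 + I)*conj(-1) + 1*(0)*conj(1) + 1*(-1 - I)*conj(-1)]
      = (1/4)[(6) + (1 - I) + (0) + (1 + I)] = 8/4 = 2
  <chi_rho, chi_3> = (1/4)[1*(6)*conj(1) + 1*(-1 + I)*conj(-I) + 1*(0)*conj(-1) + 1*(-1 - I)*conj(I)]
      = (1/4)[(6) + (-1 - I) + (0) + (-1 + I)] = 4/4 = 1
(Exp terms are combined using exp(i*s)*conj(exp(i*t)) = exp(i*(s-t)), and sums of them are collapsed using the identity that for every m > 1 the m distinct m-th roots of unity sum to 0, e.g. 1 + exp(2*I*pi/3) + exp(-2*I*pi/3) = 0.)
Dimension check: dim(rho) = sum (mult * dim) = 1*1 + 2*1 + 2*1 + 1*1 = 6 = chi_rho(e) = 6.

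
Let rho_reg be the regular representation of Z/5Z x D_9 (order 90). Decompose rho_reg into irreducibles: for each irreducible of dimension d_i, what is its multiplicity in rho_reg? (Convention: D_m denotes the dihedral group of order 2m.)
Each irreducible V_i of dimension d_i appears with multiplicity d_i, i.e. rho_reg = (direct sum over all irreducibles V_i) d_i V_i. The irreducible dimensions for Z/5Z x D_9 are 1, 1, 1, 1, 1, 1, 1, 1, 1, 1, 2, 2, 2, 2, 2, 2, 2, 2, 2, 2, 2, 2, 2, 2, 2, 2, 2, 2, 2, 2: 10 irreducibles of dimension 1, each with multiplicity 1; 20 irreducibles of dimension 2, each with multiplicity 2. Total dimension 10*1*1 + 20*2*2 = 90 = |G|.

Why: General theorem: in the regular representation of a finite group G, each irreducible appears with multiplicity equal to its dimension. Check: dim(rho_reg) = sum d_i^2 = 1 + 1 + 1 + 1 + 1 + 1 + 1 + 1 + 1 + 1 + 4 + 4 + 4 + 4 + 4 + 4 + 4 + 4 + 4 + 4 + 4 + 4 + 4 + 4 + 4 + 4 + 4 + 4 + 4 + 4 = 90 = |G|.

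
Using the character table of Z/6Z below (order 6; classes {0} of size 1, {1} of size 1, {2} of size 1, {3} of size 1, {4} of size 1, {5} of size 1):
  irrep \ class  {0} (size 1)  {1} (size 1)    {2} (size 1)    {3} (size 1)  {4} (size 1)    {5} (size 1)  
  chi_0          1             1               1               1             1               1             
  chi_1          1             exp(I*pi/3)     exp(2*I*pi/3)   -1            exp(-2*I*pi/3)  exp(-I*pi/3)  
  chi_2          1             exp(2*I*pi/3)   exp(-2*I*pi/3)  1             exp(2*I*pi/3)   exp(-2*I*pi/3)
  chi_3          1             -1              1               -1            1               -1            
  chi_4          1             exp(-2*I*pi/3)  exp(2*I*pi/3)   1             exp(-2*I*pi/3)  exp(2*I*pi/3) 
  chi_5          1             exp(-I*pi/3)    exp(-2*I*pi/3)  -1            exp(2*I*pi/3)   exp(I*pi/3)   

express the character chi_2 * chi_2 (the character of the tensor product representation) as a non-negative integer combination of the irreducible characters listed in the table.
chi_2 tensor chi_2 = chi_4 (all other irreducibles have multiplicity 0).

Proof sketch: The character of a tensor product is the pointwise product (chi_2 * chi_2)(C) = chi_2(C) * chi_2(C):
  {0}: (1)*(1), {1}: (exp(2*I*pi/3))*(exp(2*I*pi/3)), {2}: (exp(-2*I*pi/3))*(exp(-2*I*pi/3)), {3}: (1)*(1), {4}: (exp(2*I*pi/3))*(exp(2*I*pi/3)), {5}: (exp(-2*I*pi/3))*(exp(-2*I*pi/3))
so (chi_2 * chi_2) takes values
  {0} -> 1, {1} -> exp(-2*I*pi/3), {2} -> exp(2*I*pi/3), {3} -> 1, {4} -> exp(-2*I*pi/3), {5} -> exp(2*I*pi/3).
Now take the inner product of this character with each irreducible chi from the table, <chi_2*chi_2, chi> = (1/6) sum_C |C| (chi_2*chi_2)(C) conj(chi(C)):
  <chi_2*chi_2, chi_0> = (1/6)[1*(1)*conj(1) + 1*(exp(-2*I*pi/3))*conj(1) + 1*(exp(2*I*pi/3))*conj(1) + 1*(1)*conj(1) + 1*(exp(-2*I*pi/3))*conj(1) + 1*(exp(2*I*pi/3))*conj(1)]
      = (1/6)[(1) + (exp(-2*I*pi/3)) + (exp(2*I*pi/3)) + (1) + (exp(-2*I*pi/3)) + (exp(2*I*pi/3))] = 0/6 = 0
  <chi_2*chi_2, chi_1> = (1/6)[1*(1)*conj(1) + 1*(exp(-2*I*pi/3))*conj(exp(I*pi/3)) + 1*(exp(2*I*pi/3))*conj(exp(2*I*pi/3)) + 1*(1)*conj(-1) + 1*(exp(-2*I*pi/3))*conj(exp(-2*I*pi/3)) + 1*(exp(2*I*pi/3))*conj(exp(-I*pi/3))]
      = (1/6)[(1) + (-1) + (1) + (-1) + (1) + (-1)] = 0/6 = 0
  <chi_2*chi_2, chi_2> = (1/6)[1*(1)*conj(1) + 1*(exp(-2*I*pi/3))*conj(exp(2*I*pi/3)) + 1*(exp(2*I*pi/3))*conj(exp(-2*I*pi/3)) + 1*(1)*conj(1) + 1*(exp(-2*I*pi/3))*conj(exp(2*I*pi/3)) + 1*(exp(2*I*pi/3))*conj(exp(-2*I*pi/3))]
      = (1/6)[(1) + (exp(2*I*pi/3)) + (exp(-2*I*pi/3)) + (1) + (exp(2*I*pi/3)) + (exp(-2*I*pi/3))] = 0/6 = 0
  <chi_2*chi_2, chi_3> = (1/6)[1*(1)*conj(1) + 1*(exp(-2*I*pi/3))*conj(-1) + 1*(exp(2*I*pi/3))*conj(1) + 1*(1)*conj(-1) + 1*(exp(-2*I*pi/3))*conj(1) + 1*(exp(2*I*pi/3))*conj(-1)]
      = (1/6)[(1) + (-exp(-2*I*pi/3)) + (exp(2*I*pi/3)) + (-1) + (exp(-2*I*pi/3)) + (-exp(2*I*pi/3))] = 0/6 = 0
  <chi_2*chi_2, chi_4> = (1/6)[1*(1)*conj(1) + 1*(exp(-2*I*pi/3))*conj(exp(-2*I*pi/3)) + 1*(exp(2*I*pi/3))*conj(exp(2*I*pi/3)) + 1*(1)*conj(1) + 1*(exp(-2*I*pi/3))*conj(exp(-2*I*pi/3)) + 1*(exp(2*I*pi/3))*conj(exp(2*I*pi/3))]
      = (1/6)[(1) + (1) + (1) + (1) + (1) + (1)] = 6/6 = 1
  <chi_2*chi_2, chi_5> = (1/6)[1*(1)*conj(1) + 1*(exp(-2*I*pi/3))*conj(exp(-I*pi/3)) + 1*(exp(2*I*pi/3))*conj(exp(-2*I*pi/3)) + 1*(1)*conj(-1) + 1*(exp(-2*I*pi/3))*conj(exp(2*I*pi/3)) + 1*(exp(2*I*pi/3))*conj(exp(I*pi/3))]
      = (1/6)[(1) + (exp(-I*pi/3)) + (exp(-2*I*pi/3)) + (-1) + (exp(2*I*pi/3)) + (exp(I*pi/3))] = 0/6 = 0
(Exp terms are combined using exp(i*s)*conj(exp(i*t)) = exp(i*(s-t)), and sums of them are collapsed using the identity that for every m > 1 the m distinct m-th roots of unity sum to 0, e.g. 1 + exp(2*I*pi/3) + exp(-2*I*pi/3) = 0.)
Hence the multiplicities are chi_4: 1. Dimension check: dim(chi_2)*dim(chi_2) = 1*1 = 1 and sum (mult * dim) = 1*1 = 1.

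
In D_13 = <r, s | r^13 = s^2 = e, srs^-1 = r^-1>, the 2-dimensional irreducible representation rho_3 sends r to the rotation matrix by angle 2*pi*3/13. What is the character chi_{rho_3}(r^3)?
chi_{rho_3}(r^3) = 2*cos(2*pi*3*3/13) = -2*cos(5*pi/13)

Explanation: rho_3(r^3) is rotation by angle 2*pi*3*3/13, whose trace is 2*cos(2*pi*3*3/13) = -2*cos(5*pi/13).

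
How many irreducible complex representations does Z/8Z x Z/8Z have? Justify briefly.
64

Working: The number of irreducible complex representations of a finite group equals its number of conjugacy classes. Z/8Z x Z/8Z is abelian of order 64, so every element is its own conjugacy class: 64 classes, so Z/8Z x Z/8Z (order 64) has exactly 64 irreducible complex representations.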